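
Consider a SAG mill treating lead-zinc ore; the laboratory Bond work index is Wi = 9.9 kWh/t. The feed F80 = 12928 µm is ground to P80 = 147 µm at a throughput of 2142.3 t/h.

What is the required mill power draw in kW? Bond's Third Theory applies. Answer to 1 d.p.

P = 15627.4 kW

W = 10 Wi (1/√P80 − 1/√F80)  [Bond]
W = 10·9.9·(1/√147 − 1/√12928) = 10·9.9·(0.073684) = 7.2947 kWh/t
Power = W × throughput = 7.2947 kWh/t × 2142.3 t/h = 15627.4 kW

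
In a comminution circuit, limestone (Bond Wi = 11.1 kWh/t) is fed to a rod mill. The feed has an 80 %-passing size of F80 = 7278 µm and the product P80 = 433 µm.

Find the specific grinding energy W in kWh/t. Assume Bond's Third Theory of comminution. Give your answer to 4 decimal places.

Bond:  W = 10 Wi (1/√P − 1/√F)
1/√433 = 0.048057;  1/√7278 = 0.011722
W = 10·11.1·(0.048057 − 0.011722) = 4.0332 kWh/t

W = 4.0332 kWh/t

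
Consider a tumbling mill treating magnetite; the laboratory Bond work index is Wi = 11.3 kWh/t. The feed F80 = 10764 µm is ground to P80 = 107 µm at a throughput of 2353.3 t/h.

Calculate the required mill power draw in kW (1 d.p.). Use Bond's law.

P = 23144.6 kW

W_Bond = 10·Wi·(1/√P₈₀ − 1/√F₈₀)
W = 10·11.3·(1/√107 − 1/√10764) = 10·11.3·(0.087035) = 9.8350 kWh/t
P_mill = W·ṁ = 9.8350·2353.3 = 23144.6 kW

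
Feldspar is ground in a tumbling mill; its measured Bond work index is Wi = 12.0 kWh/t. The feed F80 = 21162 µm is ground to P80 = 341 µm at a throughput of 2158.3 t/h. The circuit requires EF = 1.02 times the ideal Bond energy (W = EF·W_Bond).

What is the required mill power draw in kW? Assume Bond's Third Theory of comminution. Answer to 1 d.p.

P = 12489.9 kW

W = 10·Wi·(P80^(-½) − F80^(-½))
W = 10·12.0·(1/√341 − 1/√21162) = 10·12.0·(0.047279) = 5.6735 kWh/t
With EF = 1.02: W = 5.6735·1.02 = 5.7869 kWh/t
P_mill = W·ṁ = 5.7869·2158.3 = 12489.9 kW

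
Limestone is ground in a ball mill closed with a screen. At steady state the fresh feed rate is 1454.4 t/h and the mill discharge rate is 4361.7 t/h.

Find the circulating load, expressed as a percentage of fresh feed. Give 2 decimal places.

CL = 199.90 %

Discharge = new feed + return, hence
R = M − F = 4361.7 − 1454.4 = 2907.3 t/h
CL = 100·R/F = 100·2907.3/1454.4 = 199.90 %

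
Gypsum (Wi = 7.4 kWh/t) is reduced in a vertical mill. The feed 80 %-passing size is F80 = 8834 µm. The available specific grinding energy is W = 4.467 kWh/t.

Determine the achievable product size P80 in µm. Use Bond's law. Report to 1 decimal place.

P80 = 198.3 µm

W = 10 Wi (P80^-0.5 − F80^-0.5)
P80^-0.5 = F80^-0.5 + W/(10 Wi)
  = 4.4670/(10·7.4) + 1/√8834 = 0.060365 + 0.010640 = 0.071004
P80 = (1/0.071004)² = 14.0836² = 198.35 µm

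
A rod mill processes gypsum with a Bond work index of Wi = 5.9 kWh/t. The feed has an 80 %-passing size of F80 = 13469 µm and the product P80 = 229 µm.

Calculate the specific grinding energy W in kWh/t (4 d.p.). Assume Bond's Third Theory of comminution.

W = 3.3905 kWh/t

W = 10 Wi (1/√P80 − 1/√F80)  [Bond]
1/√229 = 0.066082;  1/√13469 = 0.008617
W = 10·5.9·(0.066082 − 0.008617) = 3.3905 kWh/t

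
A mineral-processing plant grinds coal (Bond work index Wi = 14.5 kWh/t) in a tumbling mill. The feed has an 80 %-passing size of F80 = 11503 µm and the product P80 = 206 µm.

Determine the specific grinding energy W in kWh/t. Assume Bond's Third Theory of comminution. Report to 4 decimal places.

W = 10 Wi (1/√P80 − 1/√F80)  [Bond]
1/√206 = 0.069673;  1/√11503 = 0.009324
W = 10·14.5·(0.069673 − 0.009324) = 8.7507 kWh/t

W = 8.7507 kWh/t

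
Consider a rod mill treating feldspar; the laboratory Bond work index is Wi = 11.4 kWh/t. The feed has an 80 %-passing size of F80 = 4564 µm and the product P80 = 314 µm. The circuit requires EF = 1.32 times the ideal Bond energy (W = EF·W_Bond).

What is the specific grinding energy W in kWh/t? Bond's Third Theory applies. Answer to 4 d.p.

W = 10·Wi·[P80^(−½) − F80^(−½)]
1/√314 = 0.056433;  1/√4564 = 0.014802
W = 10·11.4·(0.056433 − 0.014802) = 4.7459 kWh/t
Corrected W = EF·W_Bond = 1.32·4.7459 = 6.2646 kWh/t

W = 6.2646 kWh/t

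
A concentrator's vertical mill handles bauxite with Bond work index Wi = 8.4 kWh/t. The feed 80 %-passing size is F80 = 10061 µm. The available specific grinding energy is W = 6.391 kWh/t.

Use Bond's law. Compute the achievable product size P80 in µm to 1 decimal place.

P80 = 135.0 µm

W = 10·Wi·(P80^(-½) − F80^(-½))
P80^-0.5 = F80^-0.5 + W/(10 Wi)
  = 6.3910/(10·8.4) + 1/√10061 = 0.076083 + 0.009970 = 0.086053
P80 = (1/0.086053)² = 11.6207² = 135.04 µm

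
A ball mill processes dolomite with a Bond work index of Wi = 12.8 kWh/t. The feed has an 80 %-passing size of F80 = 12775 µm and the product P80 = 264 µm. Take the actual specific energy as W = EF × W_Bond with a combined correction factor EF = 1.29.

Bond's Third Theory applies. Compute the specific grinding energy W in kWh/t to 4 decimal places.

W = 8.7015 kWh/t

W_Bond = 10·Wi·(1/√P₈₀ − 1/√F₈₀)
1/√264 = 0.061546;  1/√12775 = 0.008847
W = 10·12.8·(0.061546 − 0.008847) = 6.7454 kWh/t
Corrected W = EF·W_Bond = 1.29·6.7454 = 8.7015 kWh/t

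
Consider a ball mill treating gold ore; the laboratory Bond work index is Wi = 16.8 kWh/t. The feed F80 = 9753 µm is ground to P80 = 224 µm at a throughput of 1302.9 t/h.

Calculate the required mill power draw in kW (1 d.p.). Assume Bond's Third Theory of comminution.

P = 12408.6 kW

W = 10 Wi (1/√P80 − 1/√F80)  [Bond]
W = 10·16.8·(1/√224 − 1/√9753) = 10·16.8·(0.056689) = 9.5238 kWh/t
P = W·T = 9.5238·1302.9 = 12408.6 kW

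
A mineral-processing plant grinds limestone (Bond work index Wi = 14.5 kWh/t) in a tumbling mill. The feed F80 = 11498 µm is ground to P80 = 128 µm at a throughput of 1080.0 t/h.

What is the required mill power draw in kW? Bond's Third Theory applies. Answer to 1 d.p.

W = 10·Wi·[P80^(−½) − F80^(−½)]
W = 10·14.5·(1/√128 − 1/√11498) = 10·14.5·(0.079062) = 11.4641 kWh/t
Mill draw = 11.4641 × 1080.0 = 12381.2 kW

P = 12381.2 kW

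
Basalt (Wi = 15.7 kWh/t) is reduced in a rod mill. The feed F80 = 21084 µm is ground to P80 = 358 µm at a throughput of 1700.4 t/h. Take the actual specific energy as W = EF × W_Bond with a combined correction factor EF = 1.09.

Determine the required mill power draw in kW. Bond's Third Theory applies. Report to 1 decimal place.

P = 13375.3 kW

W = 10 Wi (1/√P80 − 1/√F80)  [Bond]
W = 10·15.7·(1/√358 − 1/√21084) = 10·15.7·(0.045965) = 7.2165 kWh/t
Corrected W = EF·W_Bond = 1.09·7.2165 = 7.8659 kWh/t
P = W·T = 7.8659·1700.4 = 13375.3 kW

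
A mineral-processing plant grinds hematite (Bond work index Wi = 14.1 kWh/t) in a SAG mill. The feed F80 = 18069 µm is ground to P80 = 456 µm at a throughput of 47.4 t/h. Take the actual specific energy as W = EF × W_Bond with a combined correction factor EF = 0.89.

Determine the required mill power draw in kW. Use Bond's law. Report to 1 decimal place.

W = 10 Wi (1/√P80 − 1/√F80)  [Bond]
W = 10·14.1·(1/√456 − 1/√18069) = 10·14.1·(0.039390) = 5.5540 kWh/t
With EF = 0.89: W = 5.5540·0.89 = 4.9430 kWh/t
P_mill = W·ṁ = 4.9430·47.4 = 234.3 kW

P = 234.3 kW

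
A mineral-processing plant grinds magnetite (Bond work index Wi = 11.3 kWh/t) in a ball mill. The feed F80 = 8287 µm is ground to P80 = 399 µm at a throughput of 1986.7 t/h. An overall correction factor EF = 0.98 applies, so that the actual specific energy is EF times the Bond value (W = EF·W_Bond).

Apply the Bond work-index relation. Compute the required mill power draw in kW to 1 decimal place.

P = 8597.3 kW

W = 10 Wi / √P80 − 10 Wi / √F80
W = 10·11.3·(1/√399 − 1/√8287) = 10·11.3·(0.039078) = 4.4158 kWh/t
Apply correction: 4.4158 × 0.98 = 4.3275 kWh/t
Mill draw = 4.3275 × 1986.7 = 8597.3 kW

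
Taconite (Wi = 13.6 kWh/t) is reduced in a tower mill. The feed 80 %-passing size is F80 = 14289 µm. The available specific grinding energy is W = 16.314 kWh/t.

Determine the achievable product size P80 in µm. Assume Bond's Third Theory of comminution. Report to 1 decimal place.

P80 = 60.7 µm

Bond:  W = 10 Wi (1/√P − 1/√F)
1/√P80 = 1/√F80 + W/(10·Wi)
  = 16.3140/(10·13.6) + 1/√14289 = 0.119956 + 0.008366 = 0.128322
P80 = (1/0.128322)² = 7.7929² = 60.73 µm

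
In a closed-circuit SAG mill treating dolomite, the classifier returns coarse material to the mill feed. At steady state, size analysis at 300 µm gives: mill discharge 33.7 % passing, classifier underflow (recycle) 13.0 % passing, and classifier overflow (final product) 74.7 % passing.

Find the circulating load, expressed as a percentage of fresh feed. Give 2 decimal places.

CL = 198.07 %

Two-product formula at 300 µm:
(1+r)·d = r·u + o ⇒ r = (o−d)/(d−u)
r = (74.7 − 33.7)/(33.7 − 13.0) = 41.0/20.7 = 1.9807
CL = 100·r = 198.07 %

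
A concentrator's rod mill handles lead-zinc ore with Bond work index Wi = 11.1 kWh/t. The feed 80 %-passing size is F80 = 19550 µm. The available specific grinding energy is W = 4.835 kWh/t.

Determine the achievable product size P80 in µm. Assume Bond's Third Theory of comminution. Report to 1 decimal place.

W = 10 Wi (1/√P80 − 1/√F80)  [Bond]
1/√P80 = 1/√F80 + W/(10·Wi)
  = 4.8350/(10·11.1) + 1/√19550 = 0.043559 + 0.007152 = 0.050711
P80 = (1/0.050711)² = 19.7198² = 388.87 µm

P80 = 388.9 µm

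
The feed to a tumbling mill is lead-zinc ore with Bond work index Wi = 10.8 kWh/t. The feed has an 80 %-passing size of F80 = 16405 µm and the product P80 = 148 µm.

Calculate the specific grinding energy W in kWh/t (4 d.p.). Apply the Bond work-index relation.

Bond: W = 10·Wi·(1/√P80 − 1/√F80)
1/√148 = 0.082199;  1/√16405 = 0.007807
W = 10·10.8·(0.082199 − 0.007807) = 8.0343 kWh/t

W = 8.0343 kWh/t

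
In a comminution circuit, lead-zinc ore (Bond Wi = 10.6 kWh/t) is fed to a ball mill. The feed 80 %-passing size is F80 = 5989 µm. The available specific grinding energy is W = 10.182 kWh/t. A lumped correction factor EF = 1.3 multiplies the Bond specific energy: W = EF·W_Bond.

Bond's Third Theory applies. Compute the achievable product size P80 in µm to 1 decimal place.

Bond:  W = 10 Wi (1/√P − 1/√F)
W_Bond = W / EF = 10.182 / 1.3 = 7.8323 kWh/t
⇒ 1/√P80 = W_Bond/(10 Wi) + 1/√F80
  = 7.8323/(10·10.6) + 1/√5989 = 0.073890 + 0.012922 = 0.086811
P80 = (1/0.086811)² = 11.5192² = 132.69 µm

P80 = 132.7 µm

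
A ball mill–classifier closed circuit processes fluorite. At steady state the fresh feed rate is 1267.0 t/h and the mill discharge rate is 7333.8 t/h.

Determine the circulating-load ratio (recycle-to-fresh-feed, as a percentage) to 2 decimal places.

CL = 478.83 %

M = F + R at steady state, so:
R = M − F = 7333.8 − 1267.0 = 6066.8 t/h
CL = 100·R/F = 100·6066.8/1267.0 = 478.83 %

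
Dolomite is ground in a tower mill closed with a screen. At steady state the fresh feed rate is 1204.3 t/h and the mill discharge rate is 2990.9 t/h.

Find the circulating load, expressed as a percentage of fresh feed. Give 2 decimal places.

CL = 148.35 %

Discharge = new feed + return, hence
R = M − F = 2990.9 − 1204.3 = 1786.6 t/h
CL = 100·R/F = 100·1786.6/1204.3 = 148.35 %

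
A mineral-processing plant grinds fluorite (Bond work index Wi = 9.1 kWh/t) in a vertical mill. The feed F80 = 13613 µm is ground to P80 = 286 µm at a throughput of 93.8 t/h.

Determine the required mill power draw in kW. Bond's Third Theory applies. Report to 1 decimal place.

P = 431.6 kW

W = 10 Wi (P80^-0.5 − F80^-0.5)
W = 10·9.1·(1/√286 − 1/√13613) = 10·9.1·(0.050560) = 4.6010 kWh/t
Mill draw = 4.6010 × 93.8 = 431.6 kW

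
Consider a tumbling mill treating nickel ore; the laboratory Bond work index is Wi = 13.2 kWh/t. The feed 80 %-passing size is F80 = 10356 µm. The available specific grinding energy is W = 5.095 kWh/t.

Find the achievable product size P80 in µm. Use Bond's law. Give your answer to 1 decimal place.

P80 = 426.4 µm

W = 10·Wi·(P80^(-½) − F80^(-½))
⇒ 1/√P80 = W/(10 Wi) + 1/√F80
  = 5.0950/(10·13.2) + 1/√10356 = 0.038598 + 0.009827 = 0.048425
P80 = (1/0.048425)² = 20.6504² = 426.44 µm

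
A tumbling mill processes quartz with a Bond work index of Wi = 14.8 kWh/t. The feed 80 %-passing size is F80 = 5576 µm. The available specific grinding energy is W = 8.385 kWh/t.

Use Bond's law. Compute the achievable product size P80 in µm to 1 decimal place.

P80 = 203.8 µm

Bond: W = 10·Wi·(1/√P80 − 1/√F80)
⇒ 1/√P80 = W/(10 Wi) + 1/√F80
  = 8.3850/(10·14.8) + 1/√5576 = 0.056655 + 0.013392 = 0.070047
P80 = (1/0.070047)² = 14.2761² = 203.81 µm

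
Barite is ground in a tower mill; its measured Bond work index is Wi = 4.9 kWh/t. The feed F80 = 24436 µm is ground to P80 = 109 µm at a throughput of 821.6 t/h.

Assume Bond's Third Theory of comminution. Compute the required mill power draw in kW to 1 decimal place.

P = 3598.5 kW

W = 10·Wi·(P80^(-½) − F80^(-½))
W = 10·4.9·(1/√109 − 1/√24436) = 10·4.9·(0.089386) = 4.3799 kWh/t
Power = W × throughput = 4.3799 kWh/t × 821.6 t/h = 3598.5 kW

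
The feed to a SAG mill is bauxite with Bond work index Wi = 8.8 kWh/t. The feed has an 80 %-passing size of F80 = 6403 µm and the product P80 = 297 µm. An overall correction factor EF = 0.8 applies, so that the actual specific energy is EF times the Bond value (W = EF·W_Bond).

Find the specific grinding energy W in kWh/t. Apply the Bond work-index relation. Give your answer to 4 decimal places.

W = 10 Wi (P80^-0.5 − F80^-0.5)
1/√297 = 0.058026;  1/√6403 = 0.012497
W = 10·8.8·(0.058026 − 0.012497) = 4.0065 kWh/t
W_actual = 0.8 × 4.0065 = 3.2052 kWh/t

W = 3.2052 kWh/t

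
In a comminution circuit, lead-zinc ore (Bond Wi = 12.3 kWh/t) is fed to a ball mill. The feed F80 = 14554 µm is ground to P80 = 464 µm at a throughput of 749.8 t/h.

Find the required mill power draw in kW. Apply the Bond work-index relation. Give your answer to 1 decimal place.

W = 10·Wi·(P80^(-½) − F80^(-½))
W = 10·12.3·(1/√464 − 1/√14554) = 10·12.3·(0.038135) = 4.6906 kWh/t
P = W·T = 4.6906·749.8 = 3517.0 kW

P = 3517.0 kW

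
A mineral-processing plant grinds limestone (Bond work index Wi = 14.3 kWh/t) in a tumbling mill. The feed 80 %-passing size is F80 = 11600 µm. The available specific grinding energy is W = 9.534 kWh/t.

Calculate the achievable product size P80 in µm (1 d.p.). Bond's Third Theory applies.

Bond:  W = 10 Wi (1/√P − 1/√F)
1/√P80 = 1/√F80 + W/(10·Wi)
  = 9.5340/(10·14.3) + 1/√11600 = 0.066671 + 0.009285 = 0.075956
P80 = (1/0.075956)² = 13.1655² = 173.33 µm

P80 = 173.3 µm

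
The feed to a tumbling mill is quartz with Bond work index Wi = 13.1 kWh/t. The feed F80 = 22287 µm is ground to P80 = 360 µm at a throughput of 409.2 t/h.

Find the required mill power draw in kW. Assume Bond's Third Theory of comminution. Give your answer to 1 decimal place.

Bond:  W = 10 Wi (1/√P − 1/√F)
W = 10·13.1·(1/√360 − 1/√22287) = 10·13.1·(0.046006) = 6.0268 kWh/t
P_mill = W·ṁ = 6.0268·409.2 = 2466.2 kW

P = 2466.2 kW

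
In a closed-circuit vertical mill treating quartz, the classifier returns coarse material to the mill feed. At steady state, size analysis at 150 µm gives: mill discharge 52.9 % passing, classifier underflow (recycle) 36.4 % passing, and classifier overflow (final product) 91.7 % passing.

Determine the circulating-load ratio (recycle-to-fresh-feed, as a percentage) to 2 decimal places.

CL = 235.15 %

Let r = R/F. Size balance at 150 µm:
(1+r)d = ru + o → r = (o−d)/(d−u)
r = (91.7 − 52.9)/(52.9 − 36.4) = 38.8/16.5 = 2.3515
CL = 100·r = 235.15 %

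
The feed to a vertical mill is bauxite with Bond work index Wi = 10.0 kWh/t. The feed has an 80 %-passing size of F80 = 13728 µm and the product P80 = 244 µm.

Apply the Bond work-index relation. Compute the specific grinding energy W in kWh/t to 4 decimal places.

W = 5.5484 kWh/t

Bond:  W = 10 Wi (1/√P − 1/√F)
1/√244 = 0.064018;  1/√13728 = 0.008535
W = 10·10.0·(0.064018 − 0.008535) = 5.5484 kWh/t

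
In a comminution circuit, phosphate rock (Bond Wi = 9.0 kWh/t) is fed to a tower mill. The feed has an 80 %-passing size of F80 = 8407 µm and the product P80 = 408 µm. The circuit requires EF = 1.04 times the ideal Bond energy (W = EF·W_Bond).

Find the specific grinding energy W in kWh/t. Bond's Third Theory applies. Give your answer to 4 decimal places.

W = 3.6131 kWh/t

Bond: W = 10·Wi·(1/√P80 − 1/√F80)
1/√408 = 0.049507;  1/√8407 = 0.010906
W = 10·9.0·(0.049507 − 0.010906) = 3.4741 kWh/t
Apply correction: 3.4741 × 1.04 = 3.6131 kWh/t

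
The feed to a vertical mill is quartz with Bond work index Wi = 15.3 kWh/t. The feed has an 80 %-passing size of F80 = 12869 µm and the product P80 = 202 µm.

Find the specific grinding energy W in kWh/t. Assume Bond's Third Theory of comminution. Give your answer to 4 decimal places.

W = 9.4163 kWh/t

W = 10 Wi (1/√P80 − 1/√F80)  [Bond]
1/√202 = 0.070360;  1/√12869 = 0.008815
W = 10·15.3·(0.070360 − 0.008815) = 9.4163 kWh/t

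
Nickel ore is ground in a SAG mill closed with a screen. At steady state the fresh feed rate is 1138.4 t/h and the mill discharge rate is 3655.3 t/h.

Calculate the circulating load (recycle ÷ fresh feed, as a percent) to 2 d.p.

CL = 221.09 %

M = F + R at steady state, so:
R = M − F = 3655.3 − 1138.4 = 2516.9 t/h
CL = 100·R/F = 100·2516.9/1138.4 = 221.09 %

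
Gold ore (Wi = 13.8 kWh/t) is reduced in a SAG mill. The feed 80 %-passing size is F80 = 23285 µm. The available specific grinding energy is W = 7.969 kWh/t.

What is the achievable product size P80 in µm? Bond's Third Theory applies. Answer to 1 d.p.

P80 = 241.9 µm

W_Bond = 10·Wi·(1/√P₈₀ − 1/√F₈₀)
⇒ 1/√P80 = W/(10·Wi) + 1/√F80
  = 7.9690/(10·13.8) + 1/√23285 = 0.057746 + 0.006553 = 0.064300
P80 = (1/0.064300)² = 15.5522² = 241.87 µm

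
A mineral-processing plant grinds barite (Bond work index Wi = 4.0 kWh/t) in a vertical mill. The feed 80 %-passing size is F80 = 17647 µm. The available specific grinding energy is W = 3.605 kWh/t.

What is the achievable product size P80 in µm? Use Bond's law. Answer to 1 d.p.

W = 10·Wi·[P80^(−½) − F80^(−½)]
⇒ 1/√P80 = W/(10·Wi) + 1/√F80
  = 3.6050/(10·4.0) + 1/√17647 = 0.090125 + 0.007528 = 0.097653
P80 = (1/0.097653)² = 10.2404² = 104.87 µm

P80 = 104.9 µm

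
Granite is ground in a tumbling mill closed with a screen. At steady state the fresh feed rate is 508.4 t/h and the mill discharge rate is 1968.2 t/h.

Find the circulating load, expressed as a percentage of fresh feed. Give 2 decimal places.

CL = 287.14 %

Discharge = new feed + return, hence
R = M − F = 1968.2 − 508.4 = 1459.8 t/h
CL = 100·R/F = 100·1459.8/508.4 = 287.14 %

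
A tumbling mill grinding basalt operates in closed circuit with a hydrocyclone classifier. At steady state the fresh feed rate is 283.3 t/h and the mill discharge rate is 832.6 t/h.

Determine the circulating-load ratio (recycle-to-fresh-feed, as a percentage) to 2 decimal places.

M = F + R at steady state, so:
R = M − F = 832.6 − 283.3 = 549.3 t/h
CL = 100·R/F = 100·549.3/283.3 = 193.89 %

CL = 193.89 %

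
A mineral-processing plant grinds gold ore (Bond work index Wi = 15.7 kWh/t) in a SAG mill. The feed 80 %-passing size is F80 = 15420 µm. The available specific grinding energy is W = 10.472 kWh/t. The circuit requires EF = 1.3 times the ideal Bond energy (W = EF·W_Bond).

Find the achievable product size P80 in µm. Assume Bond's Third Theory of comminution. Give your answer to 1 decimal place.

P80 = 283.8 µm

W = 10·Wi·[P80^(−½) − F80^(−½)]
W_Bond = W / EF = 10.472 / 1.3 = 8.0554 kWh/t
⇒ 1/√P80 = W_Bond/(10 Wi) + 1/√F80
  = 8.0554/(10·15.7) + 1/√15420 = 0.051308 + 0.008053 = 0.059361
P80 = (1/0.059361)² = 16.8460² = 283.79 µm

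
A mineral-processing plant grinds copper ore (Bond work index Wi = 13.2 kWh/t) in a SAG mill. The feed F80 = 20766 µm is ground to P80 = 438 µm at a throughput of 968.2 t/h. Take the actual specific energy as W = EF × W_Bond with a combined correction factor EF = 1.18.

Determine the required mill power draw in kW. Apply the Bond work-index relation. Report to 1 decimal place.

W_Bond = 10·Wi·(1/√P₈₀ − 1/√F₈₀)
W = 10·13.2·(1/√438 − 1/√20766) = 10·13.2·(0.040842) = 5.3912 kWh/t
Corrected W = EF·W_Bond = 1.18·5.3912 = 6.3616 kWh/t
Mill draw = 6.3616 × 968.2 = 6159.3 kW

P = 6159.3 kW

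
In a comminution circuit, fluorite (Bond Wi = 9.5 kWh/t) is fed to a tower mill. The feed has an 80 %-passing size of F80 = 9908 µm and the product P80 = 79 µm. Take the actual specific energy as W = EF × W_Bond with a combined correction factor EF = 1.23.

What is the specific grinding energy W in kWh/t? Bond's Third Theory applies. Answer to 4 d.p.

W = 11.9727 kWh/t

W = 10 Wi / √P80 − 10 Wi / √F80
1/√79 = 0.112509;  1/√9908 = 0.010046
W = 10·9.5·(0.112509 − 0.010046) = 9.7339 kWh/t
Corrected W = EF·W_Bond = 1.23·9.7339 = 11.9727 kWh/t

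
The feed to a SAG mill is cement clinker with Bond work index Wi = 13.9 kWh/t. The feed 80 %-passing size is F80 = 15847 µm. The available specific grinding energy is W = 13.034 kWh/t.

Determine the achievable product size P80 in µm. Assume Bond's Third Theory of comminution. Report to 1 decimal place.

Bond:  W = 10 Wi (1/√P − 1/√F)
P80^(−½) = W/(10 Wi) + F80^(−½)
  = 13.0340/(10·13.9) + 1/√15847 = 0.093770 + 0.007944 = 0.101714
P80 = (1/0.101714)² = 9.8315² = 96.66 µm

P80 = 96.7 µm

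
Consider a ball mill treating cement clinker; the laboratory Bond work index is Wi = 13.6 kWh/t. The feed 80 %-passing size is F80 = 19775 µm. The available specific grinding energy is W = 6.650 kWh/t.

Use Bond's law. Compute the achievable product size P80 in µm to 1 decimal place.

Bond: W = 10·Wi·(1/√P80 − 1/√F80)
⇒ 1/√P80 = W/(10·Wi) + 1/√F80
  = 6.6500/(10·13.6) + 1/√19775 = 0.048897 + 0.007111 = 0.056008
P80 = (1/0.056008)² = 17.8545² = 318.78 µm

P80 = 318.8 µm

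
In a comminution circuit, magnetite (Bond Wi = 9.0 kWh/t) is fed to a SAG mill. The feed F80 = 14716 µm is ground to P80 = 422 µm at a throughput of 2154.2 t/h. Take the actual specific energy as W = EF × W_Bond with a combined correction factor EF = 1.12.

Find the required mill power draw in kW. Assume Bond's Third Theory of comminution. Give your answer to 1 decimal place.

Bond: W = 10·Wi·(1/√P80 − 1/√F80)
W = 10·9.0·(1/√422 − 1/√14716) = 10·9.0·(0.040436) = 3.6392 kWh/t
W_actual = 1.12 × 3.6392 = 4.0759 kWh/t
P_mill = W·ṁ = 4.0759·2154.2 = 8780.4 kW

P = 8780.4 kW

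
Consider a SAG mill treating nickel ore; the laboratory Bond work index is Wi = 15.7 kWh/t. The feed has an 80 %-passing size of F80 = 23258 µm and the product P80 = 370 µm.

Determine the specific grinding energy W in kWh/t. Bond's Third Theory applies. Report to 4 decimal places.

W = 10 Wi / √P80 − 10 Wi / √F80
1/√370 = 0.051988;  1/√23258 = 0.006557
W = 10·15.7·(0.051988 − 0.006557) = 7.1326 kWh/t

W = 7.1326 kWh/t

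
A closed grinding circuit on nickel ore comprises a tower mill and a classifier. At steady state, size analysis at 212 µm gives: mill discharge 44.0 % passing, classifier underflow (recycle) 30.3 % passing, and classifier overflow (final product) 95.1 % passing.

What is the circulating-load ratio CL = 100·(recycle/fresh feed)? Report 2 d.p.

CL = 372.99 %

Two-product formula at 212 µm:
Fd + Rd = Ru + Fo ⇒ R/F = (o−d)/(d−u)
r = (95.1 − 44.0)/(44.0 − 30.3) = 51.1/13.7 = 3.7299
CL = 100·r = 372.99 %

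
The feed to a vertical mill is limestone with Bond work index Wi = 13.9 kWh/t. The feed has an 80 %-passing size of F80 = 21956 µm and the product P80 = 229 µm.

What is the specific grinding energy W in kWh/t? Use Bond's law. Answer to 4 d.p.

W = 10·Wi·[P80^(−½) − F80^(−½)]
1/√229 = 0.066082;  1/√21956 = 0.006749
W = 10·13.9·(0.066082 − 0.006749) = 8.2473 kWh/t

W = 8.2473 kWh/t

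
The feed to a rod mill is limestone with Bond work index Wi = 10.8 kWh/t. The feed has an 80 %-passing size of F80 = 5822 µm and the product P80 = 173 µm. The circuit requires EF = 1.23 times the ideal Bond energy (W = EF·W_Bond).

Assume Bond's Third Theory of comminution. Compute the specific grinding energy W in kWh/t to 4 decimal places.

W = 8.3587 kWh/t

Bond: W = 10·Wi·(1/√P80 − 1/√F80)
1/√173 = 0.076029;  1/√5822 = 0.013106
W = 10·10.8·(0.076029 − 0.013106) = 6.7957 kWh/t
Corrected W = EF·W_Bond = 1.23·6.7957 = 8.3587 kWh/t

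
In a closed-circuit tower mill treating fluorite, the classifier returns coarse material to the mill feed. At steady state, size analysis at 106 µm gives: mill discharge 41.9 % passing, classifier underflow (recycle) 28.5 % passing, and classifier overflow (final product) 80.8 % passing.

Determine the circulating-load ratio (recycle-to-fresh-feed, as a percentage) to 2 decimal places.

CL = 290.30 %

Let r = R/F. Size balance at 106 µm:
(1+r)·d = r·u + o ⇒ r = (o−d)/(d−u)
r = (80.8 − 41.9)/(41.9 − 28.5) = 38.9/13.4 = 2.9030
CL = 100·r = 290.30 %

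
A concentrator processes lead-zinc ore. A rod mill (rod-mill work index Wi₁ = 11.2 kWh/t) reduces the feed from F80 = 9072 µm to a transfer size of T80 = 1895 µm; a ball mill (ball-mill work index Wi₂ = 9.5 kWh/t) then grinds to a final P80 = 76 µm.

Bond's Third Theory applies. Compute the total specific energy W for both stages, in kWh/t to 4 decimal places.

W = 10.1119 kWh/t

W = 10 Wi / √P80 − 10 Wi / √F80
Stage 1 (9072→1895 µm, Wi₁=11.2): W₁ = 10·11.2·(0.022972 − 0.010499) = 1.3970 kWh/t
Stage 2 (1895→76 µm, Wi₂=9.5): W₂ = 10·9.5·(0.114708 − 0.022972) = 8.7149 kWh/t
W = W₁ + W₂ = 1.3970 + 8.7149 = 10.1119 kWh/t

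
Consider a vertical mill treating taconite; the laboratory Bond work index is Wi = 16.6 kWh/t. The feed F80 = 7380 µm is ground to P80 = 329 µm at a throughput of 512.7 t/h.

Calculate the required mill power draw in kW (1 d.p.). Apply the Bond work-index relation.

P = 3701.5 kW

W = 10 Wi / √P80 − 10 Wi / √F80
W = 10·16.6·(1/√329 − 1/√7380) = 10·16.6·(0.043491) = 7.2196 kWh/t
Mill draw = 7.2196 × 512.7 = 3701.5 kW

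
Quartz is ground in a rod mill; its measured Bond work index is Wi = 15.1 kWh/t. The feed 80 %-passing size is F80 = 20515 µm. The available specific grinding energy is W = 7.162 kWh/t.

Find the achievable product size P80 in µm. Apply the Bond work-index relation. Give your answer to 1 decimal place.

W = 10 Wi (1/√P80 − 1/√F80)  [Bond]
1/√P80 = 1/√F80 + W/(10·Wi)
  = 7.1620/(10·15.1) + 1/√20515 = 0.047430 + 0.006982 = 0.054412
P80 = (1/0.054412)² = 18.3782² = 337.76 µm

P80 = 337.8 µm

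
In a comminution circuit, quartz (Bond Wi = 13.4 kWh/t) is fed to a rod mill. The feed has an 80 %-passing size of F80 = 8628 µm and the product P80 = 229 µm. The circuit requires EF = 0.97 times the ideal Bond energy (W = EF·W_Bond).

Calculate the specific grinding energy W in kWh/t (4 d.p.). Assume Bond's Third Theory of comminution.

W_Bond = 10·Wi·(1/√P₈₀ − 1/√F₈₀)
1/√229 = 0.066082;  1/√8628 = 0.010766
W = 10·13.4·(0.066082 − 0.010766) = 7.4124 kWh/t
Apply correction: 7.4124 × 0.97 = 7.1900 kWh/t

W = 7.1900 kWh/t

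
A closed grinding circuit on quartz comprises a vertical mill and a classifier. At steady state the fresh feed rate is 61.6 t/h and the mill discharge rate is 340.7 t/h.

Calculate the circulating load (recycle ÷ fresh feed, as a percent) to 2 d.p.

Discharge = new feed + return, hence
R = M − F = 340.7 − 61.6 = 279.1 t/h
CL = 100·R/F = 100·279.1/61.6 = 453.08 %

CL = 453.08 %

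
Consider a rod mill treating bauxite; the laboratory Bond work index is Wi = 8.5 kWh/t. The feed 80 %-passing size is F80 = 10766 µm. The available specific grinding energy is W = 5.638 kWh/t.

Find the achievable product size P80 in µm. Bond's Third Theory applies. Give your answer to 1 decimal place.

Bond: W = 10·Wi·(1/√P80 − 1/√F80)
1/√P80 = 1/√F80 + W/(10·Wi)
  = 5.6380/(10·8.5) + 1/√10766 = 0.066329 + 0.009638 = 0.075967
P80 = (1/0.075967)² = 13.1636² = 173.28 µm

P80 = 173.3 µm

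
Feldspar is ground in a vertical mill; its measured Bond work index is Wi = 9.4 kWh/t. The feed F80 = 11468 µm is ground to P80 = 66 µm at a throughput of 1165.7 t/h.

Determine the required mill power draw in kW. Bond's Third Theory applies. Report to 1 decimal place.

P = 12464.6 kW

Bond:  W = 10 Wi (1/√P − 1/√F)
W = 10·9.4·(1/√66 − 1/√11468) = 10·9.4·(0.113753) = 10.6928 kWh/t
P = W·T = 10.6928·1165.7 = 12464.6 kW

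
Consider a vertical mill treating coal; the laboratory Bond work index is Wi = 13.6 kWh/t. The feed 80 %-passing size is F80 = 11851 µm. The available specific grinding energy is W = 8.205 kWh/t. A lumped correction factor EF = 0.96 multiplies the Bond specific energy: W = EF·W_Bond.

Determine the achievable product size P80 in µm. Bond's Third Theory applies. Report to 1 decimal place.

W = 10 Wi / √P80 − 10 Wi / √F80
W_Bond = W / EF = 8.205 / 0.96 = 8.5469 kWh/t
P80^(−½) = W_Bond/(10 Wi) + F80^(−½)
  = 8.5469/(10·13.6) + 1/√11851 = 0.062845 + 0.009186 = 0.072031
P80 = (1/0.072031)² = 13.8830² = 192.74 µm

P80 = 192.7 µm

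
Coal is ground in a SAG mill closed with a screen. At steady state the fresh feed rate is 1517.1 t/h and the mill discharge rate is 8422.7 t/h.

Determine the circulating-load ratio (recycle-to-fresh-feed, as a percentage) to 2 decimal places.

CL = 455.18 %

M = F + R at steady state, so:
R = M − F = 8422.7 − 1517.1 = 6905.6 t/h
CL = 100·R/F = 100·6905.6/1517.1 = 455.18 %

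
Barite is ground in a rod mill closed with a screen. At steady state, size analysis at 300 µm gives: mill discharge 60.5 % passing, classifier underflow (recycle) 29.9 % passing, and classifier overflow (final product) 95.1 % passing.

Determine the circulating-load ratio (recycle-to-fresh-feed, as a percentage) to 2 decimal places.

CL = 113.07 %

Let r = R/F. Size balance at 300 µm:
(1+r)·d = r·u + o ⇒ r = (o−d)/(d−u)
r = (95.1 − 60.5)/(60.5 − 29.9) = 34.6/30.6 = 1.1307
CL = 100·r = 113.07 %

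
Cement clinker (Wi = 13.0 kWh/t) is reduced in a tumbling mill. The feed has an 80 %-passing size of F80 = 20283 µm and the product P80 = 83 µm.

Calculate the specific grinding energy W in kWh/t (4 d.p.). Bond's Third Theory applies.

Bond:  W = 10 Wi (1/√P − 1/√F)
1/√83 = 0.109764;  1/√20283 = 0.007022
W = 10·13.0·(0.109764 − 0.007022) = 13.3566 kWh/t

W = 13.3566 kWh/t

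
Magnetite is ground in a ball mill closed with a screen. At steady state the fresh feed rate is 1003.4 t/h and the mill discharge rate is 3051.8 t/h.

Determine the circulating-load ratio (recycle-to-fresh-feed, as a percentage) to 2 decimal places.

Discharge = new feed + return, hence
R = M − F = 3051.8 − 1003.4 = 2048.4 t/h
CL = 100·R/F = 100·2048.4/1003.4 = 204.15 %

CL = 204.15 %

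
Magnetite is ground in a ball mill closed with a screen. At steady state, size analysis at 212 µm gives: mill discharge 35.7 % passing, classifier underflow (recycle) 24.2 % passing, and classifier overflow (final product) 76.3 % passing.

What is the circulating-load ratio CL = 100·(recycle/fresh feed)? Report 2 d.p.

Classifier node, passing 212 µm:
(1+r)·d = r·u + o ⇒ r = (o−d)/(d−u)
r = (76.3 − 35.7)/(35.7 − 24.2) = 40.6/11.5 = 3.5304
CL = 100·r = 353.04 %

CL = 353.04 %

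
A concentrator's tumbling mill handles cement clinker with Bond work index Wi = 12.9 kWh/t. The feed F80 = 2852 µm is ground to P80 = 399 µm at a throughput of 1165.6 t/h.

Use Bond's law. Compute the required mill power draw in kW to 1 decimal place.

P = 4712.0 kW

Bond: W = 10·Wi·(1/√P80 − 1/√F80)
W = 10·12.9·(1/√399 − 1/√2852) = 10·12.9·(0.031337) = 4.0425 kWh/t
P = W·T = 4.0425·1165.6 = 4712.0 kW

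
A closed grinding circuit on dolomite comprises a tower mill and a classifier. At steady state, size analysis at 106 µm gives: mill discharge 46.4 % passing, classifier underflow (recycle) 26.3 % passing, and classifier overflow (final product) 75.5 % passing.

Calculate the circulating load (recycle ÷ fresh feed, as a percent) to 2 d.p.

Balance %-passing 106 µm (r = R/F):
d + r·d = r·u + o → r(d−u) = o−d
r = (75.5 − 46.4)/(46.4 − 26.3) = 29.1/20.1 = 1.4478
CL = 100·r = 144.78 %

CL = 144.78 %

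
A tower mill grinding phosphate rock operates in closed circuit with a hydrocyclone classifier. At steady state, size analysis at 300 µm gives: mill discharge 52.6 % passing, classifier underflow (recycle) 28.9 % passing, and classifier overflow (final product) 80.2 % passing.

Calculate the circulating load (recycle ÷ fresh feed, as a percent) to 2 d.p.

CL = 116.46 %

Let r = R/F. Size balance at 300 µm:
d + r·d = r·u + o → r(d−u) = o−d
r = (80.2 − 52.6)/(52.6 − 28.9) = 27.6/23.7 = 1.1646
CL = 100·r = 116.46 %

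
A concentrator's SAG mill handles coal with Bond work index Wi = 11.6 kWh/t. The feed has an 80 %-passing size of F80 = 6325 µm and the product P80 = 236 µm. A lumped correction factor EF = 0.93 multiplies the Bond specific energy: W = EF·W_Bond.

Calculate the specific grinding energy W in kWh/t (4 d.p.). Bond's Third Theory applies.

W = 10 Wi / √P80 − 10 Wi / √F80
1/√236 = 0.065094;  1/√6325 = 0.012574
W = 10·11.6·(0.065094 − 0.012574) = 6.0924 kWh/t
With EF = 0.93: W = 6.0924·0.93 = 5.6659 kWh/t

W = 5.6659 kWh/t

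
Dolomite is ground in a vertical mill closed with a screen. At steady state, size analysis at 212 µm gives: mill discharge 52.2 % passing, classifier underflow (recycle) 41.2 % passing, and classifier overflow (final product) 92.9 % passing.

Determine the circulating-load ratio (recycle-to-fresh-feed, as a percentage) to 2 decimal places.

CL = 370.00 %

Classifier node, passing 212 µm:
(1+r)d = ru + o → r = (o−d)/(d−u)
r = (92.9 − 52.2)/(52.2 − 41.2) = 40.7/11.0 = 3.7000
CL = 100·r = 370.00 %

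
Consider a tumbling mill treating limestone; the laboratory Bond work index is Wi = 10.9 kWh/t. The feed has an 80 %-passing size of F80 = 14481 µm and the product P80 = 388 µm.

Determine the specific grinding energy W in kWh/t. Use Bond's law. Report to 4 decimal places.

W_Bond = 10·Wi·(1/√P₈₀ − 1/√F₈₀)
1/√388 = 0.050767;  1/√14481 = 0.008310
W = 10·10.9·(0.050767 − 0.008310) = 4.6278 kWh/t

W = 4.6278 kWh/t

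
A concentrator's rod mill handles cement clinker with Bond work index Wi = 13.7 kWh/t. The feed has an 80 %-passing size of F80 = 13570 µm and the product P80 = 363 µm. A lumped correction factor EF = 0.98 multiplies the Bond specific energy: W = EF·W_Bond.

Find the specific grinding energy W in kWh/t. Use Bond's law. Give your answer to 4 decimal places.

Bond: W = 10·Wi·(1/√P80 − 1/√F80)
1/√363 = 0.052486;  1/√13570 = 0.008584
W = 10·13.7·(0.052486 − 0.008584) = 6.0146 kWh/t
With EF = 0.98: W = 6.0146·0.98 = 5.8943 kWh/t

W = 5.8943 kWh/t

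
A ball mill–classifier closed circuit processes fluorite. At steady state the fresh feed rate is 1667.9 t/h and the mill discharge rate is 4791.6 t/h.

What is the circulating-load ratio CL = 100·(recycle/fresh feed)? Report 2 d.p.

Steady state: M = F + R.
R = M − F = 4791.6 − 1667.9 = 3123.7 t/h
CL = 100·R/F = 100·3123.7/1667.9 = 187.28 %

CL = 187.28 %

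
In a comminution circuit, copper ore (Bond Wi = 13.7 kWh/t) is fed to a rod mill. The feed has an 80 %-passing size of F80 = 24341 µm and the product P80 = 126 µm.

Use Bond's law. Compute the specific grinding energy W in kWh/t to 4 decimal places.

W_Bond = 10·Wi·(1/√P₈₀ − 1/√F₈₀)
1/√126 = 0.089087;  1/√24341 = 0.006410
W = 10·13.7·(0.089087 − 0.006410) = 11.3268 kWh/t

W = 11.3268 kWh/t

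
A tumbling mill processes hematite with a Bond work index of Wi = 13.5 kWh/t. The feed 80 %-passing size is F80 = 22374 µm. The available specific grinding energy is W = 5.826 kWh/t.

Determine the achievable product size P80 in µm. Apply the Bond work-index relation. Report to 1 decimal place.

W = 10 Wi / √P80 − 10 Wi / √F80
⇒ 1/√P80 = W/(10·Wi) + 1/√F80
  = 5.8260/(10·13.5) + 1/√22374 = 0.043156 + 0.006685 = 0.049841
P80 = (1/0.049841)² = 20.0638² = 402.56 µm

P80 = 402.6 µm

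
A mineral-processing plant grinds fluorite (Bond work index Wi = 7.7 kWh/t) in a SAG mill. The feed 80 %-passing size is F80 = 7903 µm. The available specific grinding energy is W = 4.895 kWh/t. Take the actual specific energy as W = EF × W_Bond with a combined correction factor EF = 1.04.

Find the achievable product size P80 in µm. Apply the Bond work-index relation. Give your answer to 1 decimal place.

P80 = 190.9 µm

W = 10·Wi·[P80^(−½) − F80^(−½)]
W_Bond = W / EF = 4.895 / 1.04 = 4.7067 kWh/t
⇒ 1/√P80 = W_Bond/(10 Wi) + 1/√F80
  = 4.7067/(10·7.7) + 1/√7903 = 0.061126 + 0.011249 = 0.072375
P80 = (1/0.072375)² = 13.8169² = 190.91 µm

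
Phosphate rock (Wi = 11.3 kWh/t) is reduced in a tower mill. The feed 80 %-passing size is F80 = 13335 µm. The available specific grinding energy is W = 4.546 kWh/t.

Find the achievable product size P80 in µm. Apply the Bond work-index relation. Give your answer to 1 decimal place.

P80 = 418.4 µm

Bond: W = 10·Wi·(1/√P80 − 1/√F80)
⇒ 1/√P80 = W/(10 Wi) + 1/√F80
  = 4.5460/(10·11.3) + 1/√13335 = 0.040230 + 0.008660 = 0.048890
P80 = (1/0.048890)² = 20.4542² = 418.37 µm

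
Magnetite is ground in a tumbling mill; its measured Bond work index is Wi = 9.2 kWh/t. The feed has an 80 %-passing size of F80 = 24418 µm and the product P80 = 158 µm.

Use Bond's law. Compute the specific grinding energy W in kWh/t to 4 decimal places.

W = 6.7304 kWh/t

W = 10 Wi (1/√P80 − 1/√F80)  [Bond]
1/√158 = 0.079556;  1/√24418 = 0.006399
W = 10·9.2·(0.079556 − 0.006399) = 6.7304 kWh/t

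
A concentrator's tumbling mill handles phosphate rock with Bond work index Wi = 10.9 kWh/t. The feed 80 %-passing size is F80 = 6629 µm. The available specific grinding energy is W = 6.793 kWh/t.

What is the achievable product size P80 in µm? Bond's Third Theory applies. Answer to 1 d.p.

W = 10 Wi / √P80 − 10 Wi / √F80
1/√P80 = 1/√F80 + W/(10·Wi)
  = 6.7930/(10·10.9) + 1/√6629 = 0.062321 + 0.012282 = 0.074603
P80 = (1/0.074603)² = 13.4042² = 179.67 µm

P80 = 179.7 µm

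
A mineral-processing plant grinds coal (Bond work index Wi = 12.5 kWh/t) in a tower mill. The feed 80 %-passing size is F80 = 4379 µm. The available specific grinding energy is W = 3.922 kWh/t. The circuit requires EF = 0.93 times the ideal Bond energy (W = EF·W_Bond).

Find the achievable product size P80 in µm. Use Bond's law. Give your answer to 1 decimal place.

P80 = 419.1 µm

Bond: W = 10·Wi·(1/√P80 − 1/√F80)
W_Bond = W / EF = 3.922 / 0.93 = 4.2172 kWh/t
⇒ 1/√P80 = W_Bond/(10·Wi) + 1/√F80
  = 4.2172/(10·12.5) + 1/√4379 = 0.033738 + 0.015112 = 0.048849
P80 = (1/0.048849)² = 20.4711² = 419.07 µm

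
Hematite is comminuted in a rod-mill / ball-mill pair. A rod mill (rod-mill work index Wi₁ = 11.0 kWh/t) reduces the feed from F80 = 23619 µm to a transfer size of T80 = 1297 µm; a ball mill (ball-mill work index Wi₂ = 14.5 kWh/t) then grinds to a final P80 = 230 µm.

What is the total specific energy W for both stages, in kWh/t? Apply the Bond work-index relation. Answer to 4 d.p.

W = 7.8734 kWh/t

W = 10 Wi (1/√P80 − 1/√F80)  [Bond]
Stage 1 (23619→1297 µm, Wi₁=11.0): W₁ = 10·11.0·(0.027767 − 0.006507) = 2.3386 kWh/t
Stage 2 (1297→230 µm, Wi₂=14.5): W₂ = 10·14.5·(0.065938 − 0.027767) = 5.5348 kWh/t
W = W₁ + W₂ = 2.3386 + 5.5348 = 7.8734 kWh/t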